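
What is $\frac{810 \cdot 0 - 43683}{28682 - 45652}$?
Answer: $\frac{43683}{16970} \approx 2.5741$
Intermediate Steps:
$\frac{810 \cdot 0 - 43683}{28682 - 45652} = \frac{0 - 43683}{-16970} = \left(-43683\right) \left(- \frac{1}{16970}\right) = \frac{43683}{16970}$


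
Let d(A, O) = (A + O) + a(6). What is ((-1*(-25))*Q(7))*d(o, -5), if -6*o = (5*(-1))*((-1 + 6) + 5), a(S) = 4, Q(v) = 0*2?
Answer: 0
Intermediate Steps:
Q(v) = 0
o = 25/3 (o = -5*(-1)*((-1 + 6) + 5)/6 = -(-5)*(5 + 5)/6 = -(-5)*10/6 = -⅙*(-50) = 25/3 ≈ 8.3333)
d(A, O) = 4 + A + O (d(A, O) = (A + O) + 4 = 4 + A + O)
((-1*(-25))*Q(7))*d(o, -5) = (-1*(-25)*0)*(4 + 25/3 - 5) = (25*0)*(22/3) = 0*(22/3) = 0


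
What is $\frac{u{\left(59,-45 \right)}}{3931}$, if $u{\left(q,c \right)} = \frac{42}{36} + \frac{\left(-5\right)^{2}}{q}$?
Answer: $\frac{563}{1391574} \approx 0.00040458$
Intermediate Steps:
$u{\left(q,c \right)} = \frac{7}{6} + \frac{25}{q}$ ($u{\left(q,c \right)} = 42 \cdot \frac{1}{36} + \frac{25}{q} = \frac{7}{6} + \frac{25}{q}$)
$\frac{u{\left(59,-45 \right)}}{3931} = \frac{\frac{7}{6} + \frac{25}{59}}{3931} = \left(\frac{7}{6} + 25 \cdot \frac{1}{59}\right) \frac{1}{3931} = \left(\frac{7}{6} + \frac{25}{59}\right) \frac{1}{3931} = \frac{563}{354} \cdot \frac{1}{3931} = \frac{563}{1391574}$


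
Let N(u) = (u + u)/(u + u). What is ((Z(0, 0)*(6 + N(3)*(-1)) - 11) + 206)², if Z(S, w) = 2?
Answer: 42025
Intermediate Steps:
N(u) = 1 (N(u) = (2*u)/((2*u)) = (2*u)*(1/(2*u)) = 1)
((Z(0, 0)*(6 + N(3)*(-1)) - 11) + 206)² = ((2*(6 + 1*(-1)) - 11) + 206)² = ((2*(6 - 1) - 11) + 206)² = ((2*5 - 11) + 206)² = ((10 - 11) + 206)² = (-1 + 206)² = 205² = 42025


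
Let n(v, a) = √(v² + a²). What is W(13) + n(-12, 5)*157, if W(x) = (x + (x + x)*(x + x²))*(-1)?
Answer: -2704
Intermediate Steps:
W(x) = -x - 2*x*(x + x²) (W(x) = (x + (2*x)*(x + x²))*(-1) = (x + 2*x*(x + x²))*(-1) = -x - 2*x*(x + x²))
n(v, a) = √(a² + v²)
W(13) + n(-12, 5)*157 = -1*13*(1 + 2*13 + 2*13²) + √(5² + (-12)²)*157 = -1*13*(1 + 26 + 2*169) + √(25 + 144)*157 = -1*13*(1 + 26 + 338) + √169*157 = -1*13*365 + 13*157 = -4745 + 2041 = -2704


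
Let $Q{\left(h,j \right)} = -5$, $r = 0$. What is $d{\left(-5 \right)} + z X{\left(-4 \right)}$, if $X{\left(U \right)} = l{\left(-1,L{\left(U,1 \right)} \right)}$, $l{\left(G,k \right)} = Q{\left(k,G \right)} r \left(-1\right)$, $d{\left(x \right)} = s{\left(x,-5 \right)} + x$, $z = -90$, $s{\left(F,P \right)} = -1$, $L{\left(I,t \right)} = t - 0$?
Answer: $-6$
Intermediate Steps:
$L{\left(I,t \right)} = t$ ($L{\left(I,t \right)} = t + 0 = t$)
$d{\left(x \right)} = -1 + x$
$l{\left(G,k \right)} = 0$ ($l{\left(G,k \right)} = \left(-5\right) 0 \left(-1\right) = 0 \left(-1\right) = 0$)
$X{\left(U \right)} = 0$
$d{\left(-5 \right)} + z X{\left(-4 \right)} = \left(-1 - 5\right) - 0 = -6 + 0 = -6$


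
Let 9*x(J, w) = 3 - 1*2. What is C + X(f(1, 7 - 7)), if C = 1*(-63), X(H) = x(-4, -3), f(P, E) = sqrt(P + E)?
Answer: -566/9 ≈ -62.889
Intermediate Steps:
x(J, w) = 1/9 (x(J, w) = (3 - 1*2)/9 = (3 - 2)/9 = (1/9)*1 = 1/9)
f(P, E) = sqrt(E + P)
X(H) = 1/9
C = -63
C + X(f(1, 7 - 7)) = -63 + 1/9 = -566/9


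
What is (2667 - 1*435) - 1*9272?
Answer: -7040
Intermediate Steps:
(2667 - 1*435) - 1*9272 = (2667 - 435) - 9272 = 2232 - 9272 = -7040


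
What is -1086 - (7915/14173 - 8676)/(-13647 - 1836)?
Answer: -238435404107/219440559 ≈ -1086.6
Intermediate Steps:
-1086 - (7915/14173 - 8676)/(-13647 - 1836) = -1086 - (7915*(1/14173) - 8676)/(-15483) = -1086 - (7915/14173 - 8676)*(-1)/15483 = -1086 - (-122957033)*(-1)/(14173*15483) = -1086 - 1*122957033/219440559 = -1086 - 122957033/219440559 = -238435404107/219440559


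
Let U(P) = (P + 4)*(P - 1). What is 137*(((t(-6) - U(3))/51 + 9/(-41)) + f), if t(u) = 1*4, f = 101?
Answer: 28814114/2091 ≈ 13780.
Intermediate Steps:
t(u) = 4
U(P) = (-1 + P)*(4 + P) (U(P) = (4 + P)*(-1 + P) = (-1 + P)*(4 + P))
137*(((t(-6) - U(3))/51 + 9/(-41)) + f) = 137*(((4 - (-4 + 3**2 + 3*3))/51 + 9/(-41)) + 101) = 137*(((4 - (-4 + 9 + 9))*(1/51) + 9*(-1/41)) + 101) = 137*(((4 - 1*14)*(1/51) - 9/41) + 101) = 137*(((4 - 14)*(1/51) - 9/41) + 101) = 137*((-10*1/51 - 9/41) + 101) = 137*((-10/51 - 9/41) + 101) = 137*(-869/2091 + 101) = 137*(210322/2091) = 28814114/2091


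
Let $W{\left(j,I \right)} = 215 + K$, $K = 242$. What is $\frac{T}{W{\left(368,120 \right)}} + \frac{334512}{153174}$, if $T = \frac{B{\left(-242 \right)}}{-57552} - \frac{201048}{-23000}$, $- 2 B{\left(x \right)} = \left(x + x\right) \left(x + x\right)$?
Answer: $\frac{48423534217171}{21936412328250} \approx 2.2075$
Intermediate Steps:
$W{\left(j,I \right)} = 457$ ($W{\left(j,I \right)} = 215 + 242 = 457$)
$B{\left(x \right)} = - 2 x^{2}$ ($B{\left(x \right)} = - \frac{\left(x + x\right) \left(x + x\right)}{2} = - \frac{2 x 2 x}{2} = - \frac{4 x^{2}}{2} = - 2 x^{2}$)
$T = \frac{20262299}{1880250}$ ($T = \frac{\left(-2\right) \left(-242\right)^{2}}{-57552} - \frac{201048}{-23000} = \left(-2\right) 58564 \left(- \frac{1}{57552}\right) - - \frac{25131}{2875} = \left(-117128\right) \left(- \frac{1}{57552}\right) + \frac{25131}{2875} = \frac{1331}{654} + \frac{25131}{2875} = \frac{20262299}{1880250} \approx 10.776$)
$\frac{T}{W{\left(368,120 \right)}} + \frac{334512}{153174} = \frac{20262299}{1880250 \cdot 457} + \frac{334512}{153174} = \frac{20262299}{1880250} \cdot \frac{1}{457} + 334512 \cdot \frac{1}{153174} = \frac{20262299}{859274250} + \frac{55752}{25529} = \frac{48423534217171}{21936412328250}$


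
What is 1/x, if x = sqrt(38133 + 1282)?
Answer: sqrt(39415)/39415 ≈ 0.0050370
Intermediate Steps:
x = sqrt(39415) ≈ 198.53
1/x = 1/(sqrt(39415)) = sqrt(39415)/39415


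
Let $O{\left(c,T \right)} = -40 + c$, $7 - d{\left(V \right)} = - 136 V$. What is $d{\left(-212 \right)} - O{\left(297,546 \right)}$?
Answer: $-29082$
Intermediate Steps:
$d{\left(V \right)} = 7 + 136 V$ ($d{\left(V \right)} = 7 - - 136 V = 7 + 136 V$)
$d{\left(-212 \right)} - O{\left(297,546 \right)} = \left(7 + 136 \left(-212\right)\right) - \left(-40 + 297\right) = \left(7 - 28832\right) - 257 = -28825 - 257 = -29082$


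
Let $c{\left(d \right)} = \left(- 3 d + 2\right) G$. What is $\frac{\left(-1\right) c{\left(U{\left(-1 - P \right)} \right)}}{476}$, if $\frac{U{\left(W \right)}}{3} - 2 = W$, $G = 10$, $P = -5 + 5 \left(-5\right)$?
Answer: $\frac{1385}{238} \approx 5.8193$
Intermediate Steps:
$P = -30$ ($P = -5 - 25 = -30$)
$U{\left(W \right)} = 6 + 3 W$
$c{\left(d \right)} = 20 - 30 d$ ($c{\left(d \right)} = \left(- 3 d + 2\right) 10 = \left(2 - 3 d\right) 10 = 20 - 30 d$)
$\frac{\left(-1\right) c{\left(U{\left(-1 - P \right)} \right)}}{476} = \frac{\left(-1\right) \left(20 - 30 \left(6 + 3 \left(-1 - -30\right)\right)\right)}{476} = - (20 - 30 \left(6 + 3 \left(-1 + 30\right)\right)) \frac{1}{476} = - (20 - 30 \left(6 + 3 \cdot 29\right)) \frac{1}{476} = - (20 - 30 \left(6 + 87\right)) \frac{1}{476} = - (20 - 2790) \frac{1}{476} = \left(-1\right) \left(-2770\right) \frac{1}{476} = 2770 \cdot \frac{1}{476} = \frac{1385}{238}$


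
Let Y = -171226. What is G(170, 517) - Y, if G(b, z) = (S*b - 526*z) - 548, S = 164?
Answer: -73384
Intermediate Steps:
G(b, z) = -548 - 526*z + 164*b (G(b, z) = (164*b - 526*z) - 548 = (-526*z + 164*b) - 548 = -548 - 526*z + 164*b)
G(170, 517) - Y = (-548 - 526*517 + 164*170) - 1*(-171226) = (-548 - 271942 + 27880) + 171226 = -244610 + 171226 = -73384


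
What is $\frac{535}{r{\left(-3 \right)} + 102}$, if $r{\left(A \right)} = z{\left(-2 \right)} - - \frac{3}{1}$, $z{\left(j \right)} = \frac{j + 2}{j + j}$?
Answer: $\frac{107}{21} \approx 5.0952$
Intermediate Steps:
$z{\left(j \right)} = \frac{2 + j}{2 j}$
$r{\left(A \right)} = 3$ ($r{\left(A \right)} = \frac{2 - 2}{2 \left(-2\right)} - - \frac{3}{1} = \frac{1}{2} \left(- \frac{1}{2}\right) 0 - \left(-3\right) 1 = 0 - -3 = 0 + 3 = 3$)
$\frac{535}{r{\left(-3 \right)} + 102} = \frac{535}{3 + 102} = \frac{535}{105} = 535 \cdot \frac{1}{105} = \frac{107}{21}$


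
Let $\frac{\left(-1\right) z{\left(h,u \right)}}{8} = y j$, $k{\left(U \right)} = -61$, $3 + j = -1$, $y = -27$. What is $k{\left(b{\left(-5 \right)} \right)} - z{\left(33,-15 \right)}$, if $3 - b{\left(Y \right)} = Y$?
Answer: $803$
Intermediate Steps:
$b{\left(Y \right)} = 3 - Y$
$j = -4$ ($j = -3 - 1 = -4$)
$z{\left(h,u \right)} = -864$ ($z{\left(h,u \right)} = - 8 \left(\left(-27\right) \left(-4\right)\right) = \left(-8\right) 108 = -864$)
$k{\left(b{\left(-5 \right)} \right)} - z{\left(33,-15 \right)} = -61 - -864 = -61 + 864 = 803$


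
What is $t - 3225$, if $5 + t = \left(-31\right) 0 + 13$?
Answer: $-3217$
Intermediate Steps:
$t = 8$ ($t = -5 + \left(\left(-31\right) 0 + 13\right) = -5 + \left(0 + 13\right) = -5 + 13 = 8$)
$t - 3225 = 8 - 3225 = -3217$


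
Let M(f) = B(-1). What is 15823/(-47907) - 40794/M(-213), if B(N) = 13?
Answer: -150347989/47907 ≈ -3138.3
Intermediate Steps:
M(f) = 13
15823/(-47907) - 40794/M(-213) = 15823/(-47907) - 40794/13 = 15823*(-1/47907) - 40794*1/13 = -15823/47907 - 3138 = -150347989/47907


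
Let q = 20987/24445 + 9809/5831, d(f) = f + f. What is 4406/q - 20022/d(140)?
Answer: 2479355428517/1491231420 ≈ 1662.6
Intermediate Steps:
d(f) = 2*f
q = 21303306/8384635 (q = 20987*(1/24445) + 9809*(1/5831) = 20987/24445 + 577/343 = 21303306/8384635 ≈ 2.5408)
4406/q - 20022/d(140) = 4406/(21303306/8384635) - 20022/(2*140) = 4406*(8384635/21303306) - 20022/280 = 18471350905/10651653 - 20022*1/280 = 18471350905/10651653 - 10011/140 = 2479355428517/1491231420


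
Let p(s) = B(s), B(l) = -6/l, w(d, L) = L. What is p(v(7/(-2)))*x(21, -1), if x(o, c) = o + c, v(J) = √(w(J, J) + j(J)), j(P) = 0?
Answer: 120*I*√14/7 ≈ 64.143*I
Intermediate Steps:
v(J) = √J (v(J) = √(J + 0) = √J)
p(s) = -6/s
x(o, c) = c + o
p(v(7/(-2)))*x(21, -1) = (-6*√7*(-I*√2)/7)*(-1 + 21) = -6*(-I*√14/7)*20 = -(-6)*I*√14/7*20 = (6*I*√14/7)*20 = 120*I*√14/7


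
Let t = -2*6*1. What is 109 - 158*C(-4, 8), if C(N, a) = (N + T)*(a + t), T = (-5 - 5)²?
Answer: 60781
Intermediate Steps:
t = -12 (t = -12*1 = -12)
T = 100 (T = (-10)² = 100)
C(N, a) = (-12 + a)*(100 + N) (C(N, a) = (N + 100)*(a - 12) = (100 + N)*(-12 + a) = (-12 + a)*(100 + N))
109 - 158*C(-4, 8) = 109 - 158*(-1200 - 12*(-4) + 100*8 - 4*8) = 109 - 158*(-1200 + 48 + 800 - 32) = 109 - 158*(-384) = 109 + 60672 = 60781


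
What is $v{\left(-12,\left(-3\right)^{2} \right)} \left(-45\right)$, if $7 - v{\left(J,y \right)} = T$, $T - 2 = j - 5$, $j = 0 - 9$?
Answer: $-855$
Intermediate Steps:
$j = -9$ ($j = 0 - 9 = -9$)
$T = -12$ ($T = 2 - 14 = -12$)
$v{\left(J,y \right)} = 19$ ($v{\left(J,y \right)} = 7 - -12 = 7 + 12 = 19$)
$v{\left(-12,\left(-3\right)^{2} \right)} \left(-45\right) = 19 \left(-45\right) = -855$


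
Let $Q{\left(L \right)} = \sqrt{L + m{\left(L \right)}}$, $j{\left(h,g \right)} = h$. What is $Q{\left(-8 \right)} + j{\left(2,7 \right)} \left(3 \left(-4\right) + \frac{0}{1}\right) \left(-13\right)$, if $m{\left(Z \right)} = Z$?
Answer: $312 + 4 i \approx 312.0 + 4.0 i$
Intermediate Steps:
$Q{\left(L \right)} = \sqrt{2} \sqrt{L}$ ($Q{\left(L \right)} = \sqrt{L + L} = \sqrt{2 L} = \sqrt{2} \sqrt{L}$)
$Q{\left(-8 \right)} + j{\left(2,7 \right)} \left(3 \left(-4\right) + \frac{0}{1}\right) \left(-13\right) = \sqrt{2} \sqrt{-8} + 2 \left(3 \left(-4\right) + \frac{0}{1}\right) \left(-13\right) = \sqrt{2} \cdot 2 i \sqrt{2} + 2 \left(-12 + 0 \cdot 1\right) \left(-13\right) = 4 i + 2 \left(-12 + 0\right) \left(-13\right) = 4 i + 2 \left(\left(-12\right) \left(-13\right)\right) = 4 i + 2 \cdot 156 = 4 i + 312 = 312 + 4 i$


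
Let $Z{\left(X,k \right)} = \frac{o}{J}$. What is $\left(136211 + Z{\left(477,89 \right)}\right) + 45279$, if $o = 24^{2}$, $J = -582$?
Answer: $\frac{17604434}{97} \approx 1.8149 \cdot 10^{5}$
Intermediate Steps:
$o = 576$
$Z{\left(X,k \right)} = - \frac{96}{97}$ ($Z{\left(X,k \right)} = \frac{576}{-582} = 576 \left(- \frac{1}{582}\right) = - \frac{96}{97}$)
$\left(136211 + Z{\left(477,89 \right)}\right) + 45279 = \left(136211 - \frac{96}{97}\right) + 45279 = \frac{13212371}{97} + 45279 = \frac{17604434}{97}$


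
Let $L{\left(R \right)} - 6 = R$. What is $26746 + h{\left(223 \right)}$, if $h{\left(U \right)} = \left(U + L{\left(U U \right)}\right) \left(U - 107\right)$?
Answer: $5821874$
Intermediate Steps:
$L{\left(R \right)} = 6 + R$
$h{\left(U \right)} = \left(-107 + U\right) \left(6 + U + U^{2}\right)$ ($h{\left(U \right)} = \left(U + \left(6 + U U\right)\right) \left(U - 107\right) = \left(U + \left(6 + U^{2}\right)\right) \left(-107 + U\right) = \left(6 + U + U^{2}\right) \left(-107 + U\right) = \left(-107 + U\right) \left(6 + U + U^{2}\right)$)
$26746 + h{\left(223 \right)} = 26746 - \left(23165 - 11089567 + 5271274\right) = 26746 - -5795128 = 26746 + 5795128 = 5821874$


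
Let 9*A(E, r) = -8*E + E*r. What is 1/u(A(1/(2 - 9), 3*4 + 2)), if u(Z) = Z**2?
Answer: 441/4 ≈ 110.25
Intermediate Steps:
A(E, r) = -8*E/9 + E*r/9 (A(E, r) = (-8*E + E*r)/9 = -8*E/9 + E*r/9)
1/u(A(1/(2 - 9), 3*4 + 2)) = 1/(((-8 + (3*4 + 2))/(9*(2 - 9)))**2) = 1/(((1/9)*(-8 + (12 + 2))/(-7))**2) = 1/(((1/9)*(-1/7)*(-8 + 14))**2) = 1/(((1/9)*(-1/7)*6)**2) = 1/((-2/21)**2) = 1/(4/441) = 441/4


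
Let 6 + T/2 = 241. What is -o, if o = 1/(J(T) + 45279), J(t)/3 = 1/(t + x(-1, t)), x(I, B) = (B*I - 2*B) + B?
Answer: -470/21281127 ≈ -2.2085e-5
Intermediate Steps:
x(I, B) = -B + B*I (x(I, B) = (-2*B + B*I) + B = -B + B*I)
T = 470 (T = -12 + 2*241 = -12 + 482 = 470)
J(t) = -3/t (J(t) = 3/(t + t*(-1 - 1)) = 3/(t + t*(-2)) = 3/(t - 2*t) = 3/((-t)) = 3*(-1/t) = -3/t)
o = 470/21281127 (o = 1/(-3/470 + 45279) = 1/(21281127/470) = 470/21281127 ≈ 2.2085e-5)
-o = -1*470/21281127 = -470/21281127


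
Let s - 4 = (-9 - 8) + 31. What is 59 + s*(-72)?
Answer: -1237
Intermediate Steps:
s = 18 (s = 4 + ((-9 - 8) + 31) = 4 + (-17 + 31) = 4 + 14 = 18)
59 + s*(-72) = 59 + 18*(-72) = 59 - 1296 = -1237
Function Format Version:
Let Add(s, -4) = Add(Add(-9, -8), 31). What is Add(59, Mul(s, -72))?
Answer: -1237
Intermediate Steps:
s = 18 (s = Add(4, Add(Add(-9, -8), 31)) = Add(4, Add(-17, 31)) = Add(4, 14) = 18)
Add(59, Mul(s, -72)) = Add(59, Mul(18, -72)) = Add(59, -1296) = -1237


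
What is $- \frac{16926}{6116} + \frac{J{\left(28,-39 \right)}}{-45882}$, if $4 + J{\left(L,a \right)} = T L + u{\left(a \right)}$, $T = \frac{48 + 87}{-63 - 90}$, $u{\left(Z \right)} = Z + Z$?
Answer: $- \frac{3297771005}{1192610826} \approx -2.7652$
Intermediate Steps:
$u{\left(Z \right)} = 2 Z$
$T = - \frac{15}{17}$ ($T = \frac{135}{-153} = 135 \left(- \frac{1}{153}\right) = - \frac{15}{17} \approx -0.88235$)
$J{\left(L,a \right)} = -4 + 2 a - \frac{15 L}{17}$ ($J{\left(L,a \right)} = -4 - \left(- 2 a + \frac{15 L}{17}\right) = -4 + 2 a - \frac{15 L}{17}$)
$- \frac{16926}{6116} + \frac{J{\left(28,-39 \right)}}{-45882} = - \frac{16926}{6116} + \frac{-4 + 2 \left(-39\right) - \frac{420}{17}}{-45882} = \left(-16926\right) \frac{1}{6116} + \left(-4 - 78 - \frac{420}{17}\right) \left(- \frac{1}{45882}\right) = - \frac{8463}{3058} - - \frac{907}{389997} = - \frac{8463}{3058} + \frac{907}{389997} = - \frac{3297771005}{1192610826}$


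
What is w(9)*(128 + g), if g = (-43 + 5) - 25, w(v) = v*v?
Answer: 5265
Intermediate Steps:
w(v) = v²
g = -63 (g = -38 - 25 = -63)
w(9)*(128 + g) = 9²*(128 - 63) = 81*65 = 5265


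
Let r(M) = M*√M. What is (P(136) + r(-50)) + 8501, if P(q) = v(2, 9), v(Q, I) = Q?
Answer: 8503 - 250*I*√2 ≈ 8503.0 - 353.55*I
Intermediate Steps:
P(q) = 2
r(M) = M^(3/2)
(P(136) + r(-50)) + 8501 = (2 + (-50)^(3/2)) + 8501 = (2 - 250*I*√2) + 8501 = 8503 - 250*I*√2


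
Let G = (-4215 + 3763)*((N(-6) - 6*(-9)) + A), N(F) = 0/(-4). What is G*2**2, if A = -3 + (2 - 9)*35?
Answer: 350752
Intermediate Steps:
N(F) = 0 (N(F) = 0*(-1/4) = 0)
A = -248 (A = -3 - 7*35 = -3 - 245 = -248)
G = 87688 (G = (-4215 + 3763)*((0 - 6*(-9)) - 248) = -452*((0 + 54) - 248) = -452*(54 - 248) = -452*(-194) = 87688)
G*2**2 = 87688*2**2 = 87688*4 = 350752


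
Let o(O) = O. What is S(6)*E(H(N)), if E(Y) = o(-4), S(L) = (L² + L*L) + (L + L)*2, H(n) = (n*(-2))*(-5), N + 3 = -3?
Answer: -384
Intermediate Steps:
N = -6 (N = -3 - 3 = -6)
H(n) = 10*n (H(n) = -2*n*(-5) = 10*n)
S(L) = 2*L² + 4*L (S(L) = (L² + L²) + (2*L)*2 = 2*L² + 4*L)
E(Y) = -4
S(6)*E(H(N)) = (2*6*(2 + 6))*(-4) = (2*6*8)*(-4) = 96*(-4) = -384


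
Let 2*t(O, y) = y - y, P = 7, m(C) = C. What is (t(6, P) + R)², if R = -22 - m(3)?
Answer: 625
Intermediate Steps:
t(O, y) = 0 (t(O, y) = (y - y)/2 = (½)*0 = 0)
R = -25 (R = -22 - 1*3 = -22 - 3 = -25)
(t(6, P) + R)² = (0 - 25)² = (-25)² = 625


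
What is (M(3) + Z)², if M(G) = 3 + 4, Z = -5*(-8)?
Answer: 2209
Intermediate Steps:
Z = 40
M(G) = 7
(M(3) + Z)² = (7 + 40)² = 47² = 2209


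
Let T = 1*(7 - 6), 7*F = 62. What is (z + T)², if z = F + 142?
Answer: 1129969/49 ≈ 23061.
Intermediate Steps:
F = 62/7 (F = (⅐)*62 = 62/7 ≈ 8.8571)
z = 1056/7 (z = 62/7 + 142 = 1056/7 ≈ 150.86)
T = 1 (T = 1*1 = 1)
(z + T)² = (1056/7 + 1)² = (1063/7)² = 1129969/49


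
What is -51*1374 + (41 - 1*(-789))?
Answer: -69244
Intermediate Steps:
-51*1374 + (41 - 1*(-789)) = -70074 + (41 + 789) = -70074 + 830 = -69244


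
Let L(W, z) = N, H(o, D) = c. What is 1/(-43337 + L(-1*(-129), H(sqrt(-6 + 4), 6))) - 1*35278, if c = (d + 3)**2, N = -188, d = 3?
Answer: -1535474951/43525 ≈ -35278.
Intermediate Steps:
c = 36 (c = (3 + 3)**2 = 6**2 = 36)
H(o, D) = 36
L(W, z) = -188
1/(-43337 + L(-1*(-129), H(sqrt(-6 + 4), 6))) - 1*35278 = 1/(-43337 - 188) - 1*35278 = 1/(-43525) - 35278 = -1/43525 - 35278 = -1535474951/43525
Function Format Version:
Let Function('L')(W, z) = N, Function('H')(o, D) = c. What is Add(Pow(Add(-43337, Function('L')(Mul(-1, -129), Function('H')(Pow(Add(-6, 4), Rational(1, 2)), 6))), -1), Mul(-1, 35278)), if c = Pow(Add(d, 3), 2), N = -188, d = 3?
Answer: Rational(-1535474951, 43525) ≈ -35278.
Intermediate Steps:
c = 36 (c = Pow(Add(3, 3), 2) = Pow(6, 2) = 36)
Function('H')(o, D) = 36
Function('L')(W, z) = -188
Add(Pow(Add(-43337, Function('L')(Mul(-1, -129), Function('H')(Pow(Add(-6, 4), Rational(1, 2)), 6))), -1), Mul(-1, 35278)) = Add(Pow(Add(-43337, -188), -1), Mul(-1, 35278)) = Add(Pow(-43525, -1), -35278) = Add(Rational(-1, 43525), -35278) = Rational(-1535474951, 43525)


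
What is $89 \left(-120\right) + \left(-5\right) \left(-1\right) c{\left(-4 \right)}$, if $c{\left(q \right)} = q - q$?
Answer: $-10680$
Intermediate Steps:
$c{\left(q \right)} = 0$
$89 \left(-120\right) + \left(-5\right) \left(-1\right) c{\left(-4 \right)} = 89 \left(-120\right) + \left(-5\right) \left(-1\right) 0 = -10680 + 5 \cdot 0 = -10680 + 0 = -10680$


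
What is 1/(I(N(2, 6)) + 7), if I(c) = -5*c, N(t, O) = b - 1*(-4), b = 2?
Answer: -1/23 ≈ -0.043478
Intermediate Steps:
N(t, O) = 6 (N(t, O) = 2 - 1*(-4) = 2 + 4 = 6)
1/(I(N(2, 6)) + 7) = 1/(-5*6 + 7) = 1/(-30 + 7) = 1/(-23) = -1/23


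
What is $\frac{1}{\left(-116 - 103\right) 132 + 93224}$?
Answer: $\frac{1}{64316} \approx 1.5548 \cdot 10^{-5}$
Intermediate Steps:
$\frac{1}{\left(-116 - 103\right) 132 + 93224} = \frac{1}{\left(-219\right) 132 + 93224} = \frac{1}{-28908 + 93224} = \frac{1}{64316}$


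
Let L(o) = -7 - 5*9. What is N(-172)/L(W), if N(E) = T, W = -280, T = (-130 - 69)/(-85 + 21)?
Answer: -199/3328 ≈ -0.059796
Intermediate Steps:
T = 199/64 (T = -199/(-64) = -199*(-1/64) = 199/64 ≈ 3.1094)
L(o) = -52 (L(o) = -7 - 45 = -52)
N(E) = 199/64
N(-172)/L(W) = (199/64)/(-52) = (199/64)*(-1/52) = -199/3328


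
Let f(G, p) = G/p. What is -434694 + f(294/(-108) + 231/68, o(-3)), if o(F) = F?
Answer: -798098597/1836 ≈ -4.3469e+5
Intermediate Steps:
-434694 + f(294/(-108) + 231/68, o(-3)) = -434694 + (294/(-108) + 231/68)/(-3) = -434694 + (294*(-1/108) + 231*(1/68))*(-⅓) = -434694 + (-49/18 + 231/68)*(-⅓) = -434694 + (413/612)*(-⅓) = -434694 - 413/1836 = -798098597/1836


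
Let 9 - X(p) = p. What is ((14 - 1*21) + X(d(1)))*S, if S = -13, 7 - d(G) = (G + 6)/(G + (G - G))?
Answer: -26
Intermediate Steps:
d(G) = 7 - (6 + G)/G (d(G) = 7 - (G + 6)/(G + (G - G)) = 7 - (6 + G)/(G + 0) = 7 - (6 + G)/G)
X(p) = 9 - p
((14 - 1*21) + X(d(1)))*S = ((14 - 1*21) + (9 - (6 - 6/1)))*(-13) = ((14 - 21) + (9 - (6 - 6*1)))*(-13) = (-7 + (9 - (6 - 6)))*(-13) = (-7 + (9 - 1*0))*(-13) = (-7 + (9 + 0))*(-13) = (-7 + 9)*(-13) = 2*(-13) = -26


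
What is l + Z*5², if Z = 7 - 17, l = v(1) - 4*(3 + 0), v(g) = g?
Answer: -261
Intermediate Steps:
l = -11 (l = 1 - 4*(3 + 0) = 1 - 4*3 = 1 - 12 = -11)
Z = -10
l + Z*5² = -11 - 10*5² = -11 - 10*25 = -11 - 250 = -261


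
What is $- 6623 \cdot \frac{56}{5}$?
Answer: $- \frac{370888}{5} \approx -74178.0$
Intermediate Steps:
$- 6623 \cdot \frac{56}{5} = - 6623 \cdot 56 \cdot \frac{1}{5} = \left(-6623\right) \frac{56}{5} = - \frac{370888}{5}$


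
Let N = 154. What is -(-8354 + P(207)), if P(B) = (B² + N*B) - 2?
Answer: -66371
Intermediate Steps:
P(B) = -2 + B² + 154*B (P(B) = (B² + 154*B) - 2 = -2 + B² + 154*B)
-(-8354 + P(207)) = -(-8354 + (-2 + 207² + 154*207)) = -(-8354 + (-2 + 42849 + 31878)) = -(-8354 + 74725) = -1*66371 = -66371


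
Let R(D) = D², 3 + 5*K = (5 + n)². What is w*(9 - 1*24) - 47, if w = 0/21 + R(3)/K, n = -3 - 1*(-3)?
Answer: -1709/22 ≈ -77.682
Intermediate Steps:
n = 0 (n = -3 + 3 = 0)
K = 22/5 (K = -⅗ + (5 + 0)²/5 = -⅗ + (⅕)*5² = -⅗ + (⅕)*25 = -⅗ + 5 = 22/5 ≈ 4.4000)
w = 45/22 (w = 0/21 + 3²/(22/5) = 0*(1/21) + 9*(5/22) = 0 + 45/22 = 45/22 ≈ 2.0455)
w*(9 - 1*24) - 47 = 45*(9 - 1*24)/22 - 47 = 45*(9 - 24)/22 - 47 = (45/22)*(-15) - 47 = -675/22 - 47 = -1709/22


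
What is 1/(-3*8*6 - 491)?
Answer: -1/635 ≈ -0.0015748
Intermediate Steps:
1/(-3*8*6 - 491) = 1/(-24*6 - 491) = 1/(-144 - 491) = 1/(-635) = -1/635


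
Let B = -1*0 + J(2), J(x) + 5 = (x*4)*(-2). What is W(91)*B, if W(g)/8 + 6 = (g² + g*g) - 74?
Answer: -2768976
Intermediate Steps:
J(x) = -5 - 8*x (J(x) = -5 + (x*4)*(-2) = -5 + (4*x)*(-2) = -5 - 8*x)
W(g) = -640 + 16*g² (W(g) = -48 + 8*((g² + g*g) - 74) = -48 + 8*((g² + g²) - 74) = -48 + 8*(2*g² - 74) = -48 + 8*(-74 + 2*g²) = -48 + (-592 + 16*g²) = -640 + 16*g²)
B = -21 (B = -1*0 + (-5 - 8*2) = 0 + (-5 - 16) = 0 - 21 = -21)
W(91)*B = (-640 + 16*91²)*(-21) = (-640 + 16*8281)*(-21) = (-640 + 132496)*(-21) = 131856*(-21) = -2768976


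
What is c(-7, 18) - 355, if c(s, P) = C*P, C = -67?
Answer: -1561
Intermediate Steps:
c(s, P) = -67*P
c(-7, 18) - 355 = -67*18 - 355 = -1206 - 355 = -1561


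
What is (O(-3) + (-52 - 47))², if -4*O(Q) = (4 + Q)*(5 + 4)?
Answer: 164025/16 ≈ 10252.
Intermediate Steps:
O(Q) = -9 - 9*Q/4 (O(Q) = -(4 + Q)*(5 + 4)/4 = -(4 + Q)*9/4 = -(36 + 9*Q)/4 = -9 - 9*Q/4)
(O(-3) + (-52 - 47))² = ((-9 - 9/4*(-3)) + (-52 - 47))² = ((-9 + 27/4) - 99)² = (-9/4 - 99)² = (-405/4)² = 164025/16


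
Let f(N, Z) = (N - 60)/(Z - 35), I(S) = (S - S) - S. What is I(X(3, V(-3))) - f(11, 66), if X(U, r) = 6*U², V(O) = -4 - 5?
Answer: -1625/31 ≈ -52.419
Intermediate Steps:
V(O) = -9
I(S) = -S (I(S) = 0 - S = -S)
f(N, Z) = (-60 + N)/(-35 + Z)
I(X(3, V(-3))) - f(11, 66) = -6*3² - (-60 + 11)/(-35 + 66) = -6*9 - (-49)/31 = -1*54 - (-49)/31 = -54 - 1*(-49/31) = -54 + 49/31 = -1625/31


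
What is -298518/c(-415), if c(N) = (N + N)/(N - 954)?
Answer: -204335571/415 ≈ -4.9238e+5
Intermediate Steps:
c(N) = 2*N/(-954 + N) (c(N) = (2*N)/(-954 + N) = 2*N/(-954 + N))
-298518/c(-415) = -298518/(2*(-415)/(-954 - 415)) = -298518/(2*(-415)/(-1369)) = -298518/(2*(-415)*(-1/1369)) = -298518/830/1369 = -298518*1369/830 = -204335571/415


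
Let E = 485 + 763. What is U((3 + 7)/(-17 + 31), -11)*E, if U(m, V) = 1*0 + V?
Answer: -13728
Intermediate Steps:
U(m, V) = V (U(m, V) = 0 + V = V)
E = 1248
U((3 + 7)/(-17 + 31), -11)*E = -11*1248 = -13728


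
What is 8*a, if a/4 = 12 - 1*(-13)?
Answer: 800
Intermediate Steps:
a = 100 (a = 4*(12 - 1*(-13)) = 4*(12 + 13) = 4*25 = 100)
8*a = 8*100 = 800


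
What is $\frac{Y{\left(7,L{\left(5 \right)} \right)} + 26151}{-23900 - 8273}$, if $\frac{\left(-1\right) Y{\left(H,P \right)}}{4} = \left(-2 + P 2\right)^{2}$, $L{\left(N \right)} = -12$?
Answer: $- \frac{23447}{32173} \approx -0.72878$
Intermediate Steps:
$Y{\left(H,P \right)} = - 4 \left(-2 + 2 P\right)^{2}$ ($Y{\left(H,P \right)} = - 4 \left(-2 + P 2\right)^{2} = - 4 \left(-2 + 2 P\right)^{2}$)
$\frac{Y{\left(7,L{\left(5 \right)} \right)} + 26151}{-23900 - 8273} = \frac{- 16 \left(-1 - 12\right)^{2} + 26151}{-23900 - 8273} = \frac{- 16 \left(-13\right)^{2} + 26151}{-32173} = \left(\left(-16\right) 169 + 26151\right) \left(- \frac{1}{32173}\right) = \left(-2704 + 26151\right) \left(- \frac{1}{32173}\right) = 23447 \left(- \frac{1}{32173}\right) = - \frac{23447}{32173}$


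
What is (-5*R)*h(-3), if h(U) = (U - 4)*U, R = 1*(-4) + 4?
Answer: 0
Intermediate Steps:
R = 0 (R = -4 + 4 = 0)
h(U) = U*(-4 + U) (h(U) = (-4 + U)*U = U*(-4 + U))
(-5*R)*h(-3) = (-5*0)*(-3*(-4 - 3)) = 0*(-3*(-7)) = 0*21 = 0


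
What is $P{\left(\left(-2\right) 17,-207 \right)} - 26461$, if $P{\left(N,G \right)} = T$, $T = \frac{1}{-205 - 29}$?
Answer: $- \frac{6191875}{234} \approx -26461.0$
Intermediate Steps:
$T = - \frac{1}{234}$ ($T = \frac{1}{-234} = - \frac{1}{234} \approx -0.0042735$)
$P{\left(N,G \right)} = - \frac{1}{234}$
$P{\left(\left(-2\right) 17,-207 \right)} - 26461 = - \frac{1}{234} - 26461 = - \frac{6191875}{234}$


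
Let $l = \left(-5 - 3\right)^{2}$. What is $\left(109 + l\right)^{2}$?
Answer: $29929$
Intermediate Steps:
$l = 64$ ($l = \left(-5 - 3\right)^{2} = \left(-8\right)^{2} = 64$)
$\left(109 + l\right)^{2} = \left(109 + 64\right)^{2} = 173^{2} = 29929$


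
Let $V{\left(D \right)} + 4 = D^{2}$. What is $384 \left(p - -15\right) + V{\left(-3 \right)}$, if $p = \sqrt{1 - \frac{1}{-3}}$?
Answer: $5765 + 256 \sqrt{3} \approx 6208.4$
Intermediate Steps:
$p = \frac{2 \sqrt{3}}{3}$ ($p = \sqrt{1 - - \frac{1}{3}} = \sqrt{1 + \frac{1}{3}} = \sqrt{\frac{4}{3}} = \frac{2 \sqrt{3}}{3} \approx 1.1547$)
$V{\left(D \right)} = -4 + D^{2}$
$384 \left(p - -15\right) + V{\left(-3 \right)} = 384 \left(\frac{2 \sqrt{3}}{3} - -15\right) - \left(4 - \left(-3\right)^{2}\right) = 384 \left(\frac{2 \sqrt{3}}{3} + 15\right) + \left(-4 + 9\right) = 384 \left(15 + \frac{2 \sqrt{3}}{3}\right) + 5 = \left(5760 + 256 \sqrt{3}\right) + 5 = 5765 + 256 \sqrt{3}$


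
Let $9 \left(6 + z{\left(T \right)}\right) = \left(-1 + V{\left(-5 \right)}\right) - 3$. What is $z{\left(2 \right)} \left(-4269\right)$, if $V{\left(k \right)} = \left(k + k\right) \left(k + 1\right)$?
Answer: $8538$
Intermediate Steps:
$V{\left(k \right)} = 2 k \left(1 + k\right)$
$z{\left(T \right)} = -2$ ($z{\left(T \right)} = -6 + \frac{\left(-1 + 2 \left(-5\right) \left(1 - 5\right)\right) - 3}{9} = -6 + \frac{\left(-1 + 2 \left(-5\right) \left(-4\right)\right) - 3}{9} = -6 + \frac{\left(-1 + 40\right) - 3}{9} = -6 + \frac{39 - 3}{9} = -6 + \frac{1}{9} \cdot 36 = -6 + 4 = -2$)
$z{\left(2 \right)} \left(-4269\right) = \left(-2\right) \left(-4269\right) = 8538$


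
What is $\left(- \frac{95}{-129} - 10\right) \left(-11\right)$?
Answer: $\frac{13145}{129} \approx 101.9$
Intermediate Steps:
$\left(- \frac{95}{-129} - 10\right) \left(-11\right) = \left(\left(-95\right) \left(- \frac{1}{129}\right) - 10\right) \left(-11\right) = \left(\frac{95}{129} - 10\right) \left(-11\right) = \left(- \frac{1195}{129}\right) \left(-11\right) = \frac{13145}{129}$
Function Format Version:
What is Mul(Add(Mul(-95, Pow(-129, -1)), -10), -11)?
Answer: Rational(13145, 129) ≈ 101.90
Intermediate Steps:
Mul(Add(Mul(-95, Pow(-129, -1)), -10), -11) = Mul(Add(Mul(-95, Rational(-1, 129)), -10), -11) = Mul(Add(Rational(95, 129), -10), -11) = Mul(Rational(-1195, 129), -11) = Rational(13145, 129)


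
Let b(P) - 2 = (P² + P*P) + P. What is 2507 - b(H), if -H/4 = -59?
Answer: -109123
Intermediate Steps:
H = 236 (H = -4*(-59) = 236)
b(P) = 2 + P + 2*P² (b(P) = 2 + ((P² + P*P) + P) = 2 + ((P² + P²) + P) = 2 + (2*P² + P) = 2 + (P + 2*P²) = 2 + P + 2*P²)
2507 - b(H) = 2507 - (2 + 236 + 2*236²) = 2507 - (2 + 236 + 2*55696) = 2507 - (2 + 236 + 111392) = 2507 - 1*111630 = 2507 - 111630 = -109123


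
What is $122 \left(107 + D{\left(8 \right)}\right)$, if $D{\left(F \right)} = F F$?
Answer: $20862$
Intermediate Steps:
$D{\left(F \right)} = F^{2}$
$122 \left(107 + D{\left(8 \right)}\right) = 122 \left(107 + 8^{2}\right) = 122 \left(107 + 64\right) = 122 \cdot 171 = 20862$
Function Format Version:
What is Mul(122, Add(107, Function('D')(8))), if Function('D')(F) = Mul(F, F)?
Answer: 20862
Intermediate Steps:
Function('D')(F) = Pow(F, 2)
Mul(122, Add(107, Function('D')(8))) = Mul(122, Add(107, Pow(8, 2))) = Mul(122, Add(107, 64)) = Mul(122, 171) = 20862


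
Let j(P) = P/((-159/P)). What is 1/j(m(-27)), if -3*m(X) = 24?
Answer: -159/64 ≈ -2.4844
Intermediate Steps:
m(X) = -8 (m(X) = -⅓*24 = -8)
j(P) = -P²/159 (j(P) = P*(-P/159) = -P²/159)
1/j(m(-27)) = 1/(-1/159*(-8)²) = 1/(-1/159*64) = 1/(-64/159) = -159/64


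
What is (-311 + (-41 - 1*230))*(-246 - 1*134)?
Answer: 221160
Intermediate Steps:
(-311 + (-41 - 1*230))*(-246 - 1*134) = (-311 + (-41 - 230))*(-246 - 134) = (-311 - 271)*(-380) = -582*(-380) = 221160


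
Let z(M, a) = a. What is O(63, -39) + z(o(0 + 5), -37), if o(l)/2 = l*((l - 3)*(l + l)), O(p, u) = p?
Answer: 26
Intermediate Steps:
o(l) = 4*l²*(-3 + l) (o(l) = 2*(l*((l - 3)*(l + l))) = 2*(l*((-3 + l)*(2*l))) = 2*(l*(2*l*(-3 + l))) = 2*(2*l²*(-3 + l)) = 4*l²*(-3 + l))
O(63, -39) + z(o(0 + 5), -37) = 63 - 37 = 26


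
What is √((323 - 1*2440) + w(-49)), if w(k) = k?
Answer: 19*I*√6 ≈ 46.54*I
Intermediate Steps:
√((323 - 1*2440) + w(-49)) = √((323 - 1*2440) - 49) = √((323 - 2440) - 49) = √(-2117 - 49) = √(-2166) = 19*I*√6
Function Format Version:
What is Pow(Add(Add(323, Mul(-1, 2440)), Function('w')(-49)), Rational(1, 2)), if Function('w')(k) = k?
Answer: Mul(19, I, Pow(6, Rational(1, 2))) ≈ Mul(46.540, I)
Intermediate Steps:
Pow(Add(Add(323, Mul(-1, 2440)), Function('w')(-49)), Rational(1, 2)) = Pow(Add(Add(323, Mul(-1, 2440)), -49), Rational(1, 2)) = Pow(Add(Add(323, -2440), -49), Rational(1, 2)) = Pow(Add(-2117, -49), Rational(1, 2)) = Pow(-2166, Rational(1, 2)) = Mul(19, I, Pow(6, Rational(1, 2)))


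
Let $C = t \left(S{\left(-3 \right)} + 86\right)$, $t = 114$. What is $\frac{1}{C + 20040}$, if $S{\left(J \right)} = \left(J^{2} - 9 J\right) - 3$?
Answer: $\frac{1}{33606} \approx 2.9757 \cdot 10^{-5}$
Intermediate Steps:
$S{\left(J \right)} = -3 + J^{2} - 9 J$
$C = 13566$ ($C = 114 \left(\left(-3 + \left(-3\right)^{2} - -27\right) + 86\right) = 114 \left(\left(-3 + 9 + 27\right) + 86\right) = 114 \left(33 + 86\right) = 114 \cdot 119 = 13566$)
$\frac{1}{C + 20040} = \frac{1}{13566 + 20040} = \frac{1}{33606}$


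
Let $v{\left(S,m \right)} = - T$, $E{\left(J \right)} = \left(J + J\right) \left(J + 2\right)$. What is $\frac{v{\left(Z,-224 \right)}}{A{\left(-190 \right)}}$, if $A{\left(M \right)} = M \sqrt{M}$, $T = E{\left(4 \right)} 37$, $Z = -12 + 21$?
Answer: $- \frac{444 i \sqrt{190}}{9025} \approx - 0.67813 i$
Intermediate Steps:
$Z = 9$
$E{\left(J \right)} = 2 J \left(2 + J\right)$
$T = 1776$ ($T = 2 \cdot 4 \left(2 + 4\right) 37 = 2 \cdot 4 \cdot 6 \cdot 37 = 48 \cdot 37 = 1776$)
$A{\left(M \right)} = M^{\frac{3}{2}}$
$v{\left(S,m \right)} = -1776$ ($v{\left(S,m \right)} = \left(-1\right) 1776 = -1776$)
$\frac{v{\left(Z,-224 \right)}}{A{\left(-190 \right)}} = - \frac{1776}{\left(-190\right)^{\frac{3}{2}}} = - \frac{1776}{\left(-190\right) i \sqrt{190}} = - 1776 \frac{i \sqrt{190}}{36100} = - \frac{444 i \sqrt{190}}{9025}$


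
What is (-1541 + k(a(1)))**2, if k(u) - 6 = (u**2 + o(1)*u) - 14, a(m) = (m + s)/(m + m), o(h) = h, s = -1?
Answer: 2399401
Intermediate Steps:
a(m) = (-1 + m)/(2*m) (a(m) = (m - 1)/(m + m) = (-1 + m)/((2*m)) = (-1 + m)*(1/(2*m)) = (-1 + m)/(2*m))
k(u) = -8 + u + u**2 (k(u) = 6 + ((u**2 + 1*u) - 14) = 6 + ((u**2 + u) - 14) = 6 + ((u + u**2) - 14) = 6 + (-14 + u + u**2) = -8 + u + u**2)
(-1541 + k(a(1)))**2 = (-1541 + (-8 + (1/2)*(-1 + 1)/1 + ((1/2)*(-1 + 1)/1)**2))**2 = (-1541 + (-8 + (1/2)*1*0 + ((1/2)*1*0)**2))**2 = (-1541 + (-8 + 0 + 0**2))**2 = (-1541 + (-8 + 0 + 0))**2 = (-1541 - 8)**2 = (-1549)**2 = 2399401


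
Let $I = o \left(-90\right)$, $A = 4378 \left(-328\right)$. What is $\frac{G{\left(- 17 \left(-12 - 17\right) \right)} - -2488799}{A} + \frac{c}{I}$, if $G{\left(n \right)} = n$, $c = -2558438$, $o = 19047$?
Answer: $- \frac{74167874021}{307700856540} \approx -0.24104$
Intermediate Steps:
$A = -1435984$
$I = -1714230$ ($I = 19047 \left(-90\right) = -1714230$)
$\frac{G{\left(- 17 \left(-12 - 17\right) \right)} - -2488799}{A} + \frac{c}{I} = \frac{- 17 \left(-12 - 17\right) - -2488799}{-1435984} - \frac{2558438}{-1714230} = \left(\left(-17\right) \left(-29\right) + 2488799\right) \left(- \frac{1}{1435984}\right) - - \frac{1279219}{857115} = \left(493 + 2488799\right) \left(- \frac{1}{1435984}\right) + \frac{1279219}{857115} = 2489292 \left(- \frac{1}{1435984}\right) + \frac{1279219}{857115} = - \frac{622323}{358996} + \frac{1279219}{857115} = - \frac{74167874021}{307700856540}$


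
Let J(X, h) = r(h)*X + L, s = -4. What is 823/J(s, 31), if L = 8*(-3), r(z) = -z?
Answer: 823/100 ≈ 8.2300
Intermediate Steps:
L = -24
J(X, h) = -24 - X*h (J(X, h) = (-h)*X - 24 = -X*h - 24 = -24 - X*h)
823/J(s, 31) = 823/(-24 - 1*(-4)*31) = 823/(-24 + 124) = 823/100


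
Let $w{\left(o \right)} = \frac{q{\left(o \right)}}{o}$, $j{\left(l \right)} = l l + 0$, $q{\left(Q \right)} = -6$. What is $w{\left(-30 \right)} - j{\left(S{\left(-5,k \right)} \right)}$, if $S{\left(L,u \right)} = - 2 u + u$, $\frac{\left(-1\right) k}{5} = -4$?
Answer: $- \frac{1999}{5} \approx -399.8$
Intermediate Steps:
$k = 20$ ($k = \left(-5\right) \left(-4\right) = 20$)
$S{\left(L,u \right)} = - u$
$j{\left(l \right)} = l^{2}$ ($j{\left(l \right)} = l^{2} + 0 = l^{2}$)
$w{\left(o \right)} = - \frac{6}{o}$
$w{\left(-30 \right)} - j{\left(S{\left(-5,k \right)} \right)} = - \frac{6}{-30} - \left(\left(-1\right) 20\right)^{2} = \left(-6\right) \left(- \frac{1}{30}\right) - \left(-20\right)^{2} = \frac{1}{5} - 400 = - \frac{1999}{5}$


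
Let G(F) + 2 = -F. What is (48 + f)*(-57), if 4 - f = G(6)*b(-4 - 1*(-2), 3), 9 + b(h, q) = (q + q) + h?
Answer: -684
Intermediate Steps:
G(F) = -2 - F
b(h, q) = -9 + h + 2*q (b(h, q) = -9 + ((q + q) + h) = -9 + (2*q + h) = -9 + (h + 2*q) = -9 + h + 2*q)
f = -36 (f = 4 - (-2 - 1*6)*(-9 + (-4 - 1*(-2)) + 2*3) = 4 - (-2 - 6)*(-9 + (-4 + 2) + 6) = 4 - (-8)*(-9 - 2 + 6) = 4 - (-8)*(-5) = 4 - 1*40 = 4 - 40 = -36)
(48 + f)*(-57) = (48 - 36)*(-57) = 12*(-57) = -684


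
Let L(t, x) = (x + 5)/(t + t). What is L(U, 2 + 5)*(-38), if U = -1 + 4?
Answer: -76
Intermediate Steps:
U = 3
L(t, x) = (5 + x)/(2*t) (L(t, x) = (5 + x)/((2*t)) = (5 + x)*(1/(2*t)) = (5 + x)/(2*t))
L(U, 2 + 5)*(-38) = ((½)*(5 + (2 + 5))/3)*(-38) = ((½)*(⅓)*(5 + 7))*(-38) = ((½)*(⅓)*12)*(-38) = 2*(-38) = -76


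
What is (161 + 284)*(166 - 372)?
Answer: -91670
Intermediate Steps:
(161 + 284)*(166 - 372) = 445*(-206) = -91670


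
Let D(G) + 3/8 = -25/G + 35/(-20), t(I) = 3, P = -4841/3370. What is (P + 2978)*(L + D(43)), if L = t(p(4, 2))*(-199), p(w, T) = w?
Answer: -2069389188681/1159280 ≈ -1.7851e+6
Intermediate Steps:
P = -4841/3370 (P = -4841*1/3370 = -4841/3370 ≈ -1.4365)
D(G) = -17/8 - 25/G (D(G) = -3/8 + (-25/G + 35/(-20)) = -3/8 + (-25/G + 35*(-1/20)) = -3/8 + (-25/G - 7/4) = -3/8 + (-7/4 - 25/G) = -17/8 - 25/G)
L = -597 (L = 3*(-199) = -597)
(P + 2978)*(L + D(43)) = (-4841/3370 + 2978)*(-597 + (-17/8 - 25/43)) = 10031019*(-597 + (-17/8 - 25*1/43))/3370 = 10031019*(-597 + (-17/8 - 25/43))/3370 = 10031019*(-597 - 931/344)/3370 = (10031019/3370)*(-206299/344) = -2069389188681/1159280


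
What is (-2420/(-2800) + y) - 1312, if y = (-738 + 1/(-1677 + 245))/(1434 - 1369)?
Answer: -172336261/130312 ≈ -1322.5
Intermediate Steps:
y = -1056817/93080 (y = (-738 + 1/(-1432))/65 = (-738 - 1/1432)*(1/65) = -1056817/1432*1/65 = -1056817/93080 ≈ -11.354)
(-2420/(-2800) + y) - 1312 = (-2420/(-2800) - 1056817/93080) - 1312 = (-2420*(-1/2800) - 1056817/93080) - 1312 = (121/140 - 1056817/93080) - 1312 = -1366917/130312 - 1312 = -172336261/130312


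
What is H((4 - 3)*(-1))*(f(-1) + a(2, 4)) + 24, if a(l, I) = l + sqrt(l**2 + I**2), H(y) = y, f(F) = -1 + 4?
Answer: 19 - 2*sqrt(5) ≈ 14.528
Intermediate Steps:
f(F) = 3
a(l, I) = l + sqrt(I**2 + l**2)
H((4 - 3)*(-1))*(f(-1) + a(2, 4)) + 24 = ((4 - 3)*(-1))*(3 + (2 + sqrt(4**2 + 2**2))) + 24 = (1*(-1))*(3 + (2 + sqrt(16 + 4))) + 24 = -(3 + (2 + sqrt(20))) + 24 = -(3 + (2 + 2*sqrt(5))) + 24 = -(5 + 2*sqrt(5)) + 24 = (-5 - 2*sqrt(5)) + 24 = 19 - 2*sqrt(5)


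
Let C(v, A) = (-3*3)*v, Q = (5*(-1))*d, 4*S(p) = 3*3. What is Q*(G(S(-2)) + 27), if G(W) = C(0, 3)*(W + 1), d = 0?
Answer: 0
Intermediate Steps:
S(p) = 9/4 (S(p) = (3*3)/4 = (¼)*9 = 9/4)
Q = 0 (Q = (5*(-1))*0 = -5*0 = 0)
C(v, A) = -9*v
G(W) = 0 (G(W) = (-9*0)*(W + 1) = 0*(1 + W) = 0)
Q*(G(S(-2)) + 27) = 0*(0 + 27) = 0*27 = 0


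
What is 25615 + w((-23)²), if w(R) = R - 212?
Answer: 25932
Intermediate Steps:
w(R) = -212 + R
25615 + w((-23)²) = 25615 + (-212 + (-23)²) = 25615 + (-212 + 529) = 25615 + 317 = 25932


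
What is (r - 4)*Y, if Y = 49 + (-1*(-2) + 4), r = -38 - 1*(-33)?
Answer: -495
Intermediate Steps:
r = -5 (r = -38 + 33 = -5)
Y = 55 (Y = 49 + (2 + 4) = 49 + 6 = 55)
(r - 4)*Y = (-5 - 4)*55 = -9*55 = -495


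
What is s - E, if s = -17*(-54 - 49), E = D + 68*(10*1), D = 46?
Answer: 1025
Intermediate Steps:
E = 726 (E = 46 + 68*(10*1) = 46 + 68*10 = 46 + 680 = 726)
s = 1751 (s = -17*(-103) = 1751)
s - E = 1751 - 1*726 = 1751 - 726 = 1025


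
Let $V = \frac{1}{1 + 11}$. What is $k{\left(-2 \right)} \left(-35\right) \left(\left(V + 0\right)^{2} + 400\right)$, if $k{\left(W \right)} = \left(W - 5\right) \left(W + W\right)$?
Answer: $- \frac{14112245}{36} \approx -3.9201 \cdot 10^{5}$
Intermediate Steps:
$k{\left(W \right)} = 2 W \left(-5 + W\right)$ ($k{\left(W \right)} = \left(-5 + W\right) 2 W = 2 W \left(-5 + W\right)$)
$V = \frac{1}{12} \approx 0.083333$
$k{\left(-2 \right)} \left(-35\right) \left(\left(V + 0\right)^{2} + 400\right) = 2 \left(-2\right) \left(-5 - 2\right) \left(-35\right) \left(\left(\frac{1}{12} + 0\right)^{2} + 400\right) = 2 \left(-2\right) \left(-7\right) \left(-35\right) \left(\left(\frac{1}{12}\right)^{2} + 400\right) = 28 \left(-35\right) \left(\frac{1}{144} + 400\right) = \left(-980\right) \frac{57601}{144} = - \frac{14112245}{36}$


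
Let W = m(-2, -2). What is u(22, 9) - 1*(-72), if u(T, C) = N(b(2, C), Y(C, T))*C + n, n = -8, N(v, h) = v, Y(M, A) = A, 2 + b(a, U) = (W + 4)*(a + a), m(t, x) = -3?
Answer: 82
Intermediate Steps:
W = -3
b(a, U) = -2 + 2*a (b(a, U) = -2 + (-3 + 4)*(a + a) = -2 + 1*(2*a) = -2 + 2*a)
u(T, C) = -8 + 2*C (u(T, C) = (-2 + 2*2)*C - 8 = (-2 + 4)*C - 8 = 2*C - 8 = -8 + 2*C)
u(22, 9) - 1*(-72) = (-8 + 2*9) - 1*(-72) = (-8 + 18) + 72 = 10 + 72 = 82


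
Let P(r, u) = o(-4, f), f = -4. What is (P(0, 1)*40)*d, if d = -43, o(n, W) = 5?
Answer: -8600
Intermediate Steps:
P(r, u) = 5
(P(0, 1)*40)*d = (5*40)*(-43) = 200*(-43) = -8600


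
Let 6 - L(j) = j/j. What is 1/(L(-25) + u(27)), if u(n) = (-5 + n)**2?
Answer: 1/489 ≈ 0.0020450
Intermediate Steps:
L(j) = 5 (L(j) = 6 - j/j = 6 - 1*1 = 6 - 1 = 5)
1/(L(-25) + u(27)) = 1/(5 + (-5 + 27)**2) = 1/(5 + 22**2) = 1/(5 + 484) = 1/489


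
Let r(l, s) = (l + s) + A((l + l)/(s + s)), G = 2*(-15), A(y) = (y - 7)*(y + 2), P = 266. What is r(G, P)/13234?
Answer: 1968579/117048113 ≈ 0.016819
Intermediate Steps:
A(y) = (-7 + y)*(2 + y)
G = -30
r(l, s) = -14 + l + s + l**2/s**2 - 5*l/s (r(l, s) = (l + s) + (-14 + ((l + l)/(s + s))**2 - 5*(l + l)/(s + s)) = (l + s) + (-14 + ((2*l)/((2*s)))**2 - 5*2*l/(2*s)) = (l + s) + (-14 + ((2*l)*(1/(2*s)))**2 - 5*2*l*1/(2*s)) = (l + s) + (-14 + (l/s)**2 - 5*l/s) = (l + s) + (-14 + l**2/s**2 - 5*l/s) = -14 + l + s + l**2/s**2 - 5*l/s)
r(G, P)/13234 = (-14 - 30 + 266 + (-30)**2/266**2 - 5*(-30)/266)/13234 = (-14 - 30 + 266 + 900*(1/70756) - 5*(-30)*1/266)*(1/13234) = (-14 - 30 + 266 + 225/17689 + 75/133)*(1/13234) = (3937158/17689)*(1/13234) = 1968579/117048113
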